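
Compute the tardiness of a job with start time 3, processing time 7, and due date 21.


Completion = start + processing = 3 + 7 = 10
Tardiness = max(0, C - d) = max(0, 10 - 21)
= max(0, -11)
= 0


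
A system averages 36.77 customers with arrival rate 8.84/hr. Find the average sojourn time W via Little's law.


Little's law: L = λW → W = L / λ
= 36.77 / 8.84
= 4.16 hours


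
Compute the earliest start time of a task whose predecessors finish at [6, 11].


ES = max of all predecessor completion times
Predecessors: [6, 11]
ES = max(6, 11)
= 11


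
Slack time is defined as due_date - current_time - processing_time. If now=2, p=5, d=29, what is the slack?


Slack = due - current_time - processing
= 29 - 2 - 5
= 22


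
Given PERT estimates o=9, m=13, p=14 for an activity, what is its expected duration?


te = (o + 4m + p) / 6
= (9 + 4×13 + 14) / 6
= (9 + 52 + 14) / 6
= 75 / 6
= 12.50


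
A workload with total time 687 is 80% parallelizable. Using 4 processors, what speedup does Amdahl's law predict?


Amdahl's law: T_p = T × ((1-p) + p/N)
= 687 × ((1-0.8) + 0.8/4)
= 687 × (0.20 + 0.2000)
= 687 × 0.4000
= 274.80
Speedup = 687/274.80
= 2.50×


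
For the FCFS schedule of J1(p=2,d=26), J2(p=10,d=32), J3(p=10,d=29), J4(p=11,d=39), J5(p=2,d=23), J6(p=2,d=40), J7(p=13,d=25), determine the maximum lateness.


Lateness per job (L = C - d):
  J1: C=2, d=26, L=-24
  J2: C=12, d=32, L=-20
  J3: C=22, d=29, L=-7
  J4: C=33, d=39, L=-6
  J5: C=35, d=23, L=12
  J6: C=37, d=40, L=-3
  J7: C=50, d=25, L=25
Lmax = max(-24, -20, -7, -6, 12, -3, 25)
= 25


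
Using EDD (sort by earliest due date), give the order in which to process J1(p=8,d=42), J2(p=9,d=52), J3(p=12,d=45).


EDD: sort by earliest due date
  J1: d=42, p=8
  J3: d=45, p=12
  J2: d=52, p=9
Order: J1 → J3 → J2


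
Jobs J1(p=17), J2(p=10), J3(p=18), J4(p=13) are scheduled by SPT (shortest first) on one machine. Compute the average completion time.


SPT order: J2 → J4 → J1 → J3
Completion times:
  J2: C=10
  J4: C=23
  J1: C=40
  J3: C=58
Sum = 131, n = 4
Mean flow = 131/4
= 32.75


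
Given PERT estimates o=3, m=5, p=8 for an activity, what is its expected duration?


te = (o + 4m + p) / 6
= (3 + 4×5 + 8) / 6
= (3 + 20 + 8) / 6
= 31 / 6
= 5.17


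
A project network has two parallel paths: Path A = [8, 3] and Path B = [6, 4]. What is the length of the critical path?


Path A: 8 + 3 = 11
Path B: 6 + 4 = 10
Critical path = longest = max(11, 10)
= 11 (Path A)


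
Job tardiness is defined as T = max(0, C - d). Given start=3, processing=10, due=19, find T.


Completion = start + processing = 3 + 10 = 13
Tardiness = max(0, C - d) = max(0, 13 - 19)
= max(0, -6)
= 0


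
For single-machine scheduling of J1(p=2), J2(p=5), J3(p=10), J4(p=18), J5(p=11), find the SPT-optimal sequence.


SPT: sort by shortest processing time
  J1: p=2
  J2: p=5
  J3: p=10
  J5: p=11
  J4: p=18
Order: J1 → J2 → J3 → J5 → J4


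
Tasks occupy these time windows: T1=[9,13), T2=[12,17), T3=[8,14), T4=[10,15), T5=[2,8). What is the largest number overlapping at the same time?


Check each time point for overlaps:
  t=12: 4 tasks active (T1, T2, T3, T4)
Max concurrent = 4


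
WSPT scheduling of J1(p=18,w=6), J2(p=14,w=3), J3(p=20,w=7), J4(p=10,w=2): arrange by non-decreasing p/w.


WSPT (Smith's rule): sort by p/w ascending
  J3: p/w = 20/7 = 2.857
  J1: p/w = 18/6 = 3.000
  J2: p/w = 14/3 = 4.667
  J4: p/w = 10/2 = 5.000
Order: J3 → J1 → J2 → J4


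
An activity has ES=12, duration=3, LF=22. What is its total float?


EF = ES + duration = 12 + 3 = 15
LS = LF - duration = 22 - 3 = 19
Total Float = LF - EF = 22 - 15
(or LS - ES = 19 - 12)
= 7


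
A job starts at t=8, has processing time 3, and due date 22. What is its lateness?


Completion = 8 + 3 = 11
Lateness = C - d = 11 - 22
= -11


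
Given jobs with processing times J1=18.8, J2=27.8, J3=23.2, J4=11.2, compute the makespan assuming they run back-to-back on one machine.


Sequential makespan: sum all processing times
= 18.8 + 27.8 + 23.2 + 11.2
= 81.0 time units


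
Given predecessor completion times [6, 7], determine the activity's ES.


ES = max of all predecessor completion times
Predecessors: [6, 7]
ES = max(6, 7)
= 7


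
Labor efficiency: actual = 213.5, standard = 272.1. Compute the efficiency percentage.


Efficiency = (actual / standard) × 100
= (213.5 / 272.1) × 100
= 78.5%


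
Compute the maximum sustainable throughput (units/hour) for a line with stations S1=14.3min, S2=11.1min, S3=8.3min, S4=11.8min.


Bottleneck = longest station time
Station times: [14.3, 11.1, 8.3, 11.8]
Max = 14.3 min
Rate = 60 / 14.3
= 4.20 units/hour (bottleneck: 14.3min)


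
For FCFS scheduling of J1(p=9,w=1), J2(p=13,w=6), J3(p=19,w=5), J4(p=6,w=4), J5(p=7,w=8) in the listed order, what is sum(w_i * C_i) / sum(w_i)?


Completion times:
  J1: C=9, w×C=1×9=9
  J2: C=22, w×C=6×22=132
  J3: C=41, w×C=5×41=205
  J4: C=47, w×C=4×47=188
  J5: C=54, w×C=8×54=432
Sum w×C = 966
Sum w = 24
Weighted avg = 966/24
= 40.25


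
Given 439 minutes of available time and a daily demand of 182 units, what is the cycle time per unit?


Cycle time = available time / demand
= 439 / 182
= 2.41 min/unit


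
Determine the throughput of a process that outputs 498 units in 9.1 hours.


Throughput = units / time
= 498 / 9.1
= 54.7 units/hour


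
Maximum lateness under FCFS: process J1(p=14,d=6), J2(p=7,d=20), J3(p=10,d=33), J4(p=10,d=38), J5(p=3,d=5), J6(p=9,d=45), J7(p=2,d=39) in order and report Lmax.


Lateness per job (L = C - d):
  J1: C=14, d=6, L=8
  J2: C=21, d=20, L=1
  J3: C=31, d=33, L=-2
  J4: C=41, d=38, L=3
  J5: C=44, d=5, L=39
  J6: C=53, d=45, L=8
  J7: C=55, d=39, L=16
Lmax = max(8, 1, -2, 3, 39, 8, 16)
= 39


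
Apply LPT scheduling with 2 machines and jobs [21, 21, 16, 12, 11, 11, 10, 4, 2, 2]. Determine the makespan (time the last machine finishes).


Jobs (LPT sorted): [21, 21, 16, 12, 11, 11, 10, 4, 2, 2]
Machines: 2
  J=21 → Machine 1 (load: 0+21=21)
  J=21 → Machine 2 (load: 0+21=21)
  J=16 → Machine 1 (load: 21+16=37)
  J=12 → Machine 2 (load: 21+12=33)
  J=11 → Machine 2 (load: 33+11=44)
  J=11 → Machine 1 (load: 37+11=48)
  J=10 → Machine 2 (load: 44+10=54)
  J=4 → Machine 1 (load: 48+4=52)
  J=2 → Machine 1 (load: 52+2=54)
  J=2 → Machine 1 (load: 54+2=56)
Machine loads: [56, 54]
Makespan = max = 56 time units


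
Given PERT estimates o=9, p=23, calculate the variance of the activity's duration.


σ² = ((p - o) / 6)² = (p - o)² / 36
= (23 - 9)² / 36
= 14² / 36
= 196 / 36
= 5.4444


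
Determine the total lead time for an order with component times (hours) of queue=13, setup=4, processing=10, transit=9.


Lead time = queue + setup + processing + transit
= 13 + 4 + 10 + 9
= 36 hours


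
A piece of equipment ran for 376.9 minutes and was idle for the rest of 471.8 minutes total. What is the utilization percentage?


Utilization = busy / total × 100
= 376.9 / 471.8 × 100
= 79.9%


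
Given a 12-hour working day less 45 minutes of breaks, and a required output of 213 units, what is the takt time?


Available = 12×60 - 45 = 675 min
Takt time = 675 / 213
= 3.17 min/unit


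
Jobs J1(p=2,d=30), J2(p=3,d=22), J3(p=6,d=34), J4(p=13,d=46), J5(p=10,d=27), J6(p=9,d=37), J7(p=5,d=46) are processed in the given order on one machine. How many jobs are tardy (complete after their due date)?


Completion vs due date:
  J1: C=2, d=30 → on time
  J2: C=5, d=22 → on time
  J3: C=11, d=34 → on time
  J4: C=24, d=46 → on time
  J5: C=34, d=27 → TARDY
  J6: C=43, d=37 → TARDY
  J7: C=48, d=46 → TARDY
Tardy jobs: J5, J6, J7
Count = 3


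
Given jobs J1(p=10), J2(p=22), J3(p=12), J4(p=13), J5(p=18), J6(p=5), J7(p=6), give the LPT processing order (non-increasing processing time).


LPT: sort by longest processing time first
  J2: p=22
  J5: p=18
  J4: p=13
  J3: p=12
  J1: p=10
  J7: p=6
  J6: p=5
Order: J2 → J5 → J4 → J3 → J1 → J7 → J6


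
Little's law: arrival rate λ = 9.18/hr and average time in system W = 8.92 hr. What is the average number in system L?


Little's law: L = λ × W
= 9.18 × 8.92
= 81.89


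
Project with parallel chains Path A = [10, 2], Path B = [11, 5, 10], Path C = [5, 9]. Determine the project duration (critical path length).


Path A: 10 + 2 = 12
Path B: 11 + 5 + 10 = 26
Path C: 5 + 9 = 14
Critical path = longest = max(12, 26, 14)
= 26 (Path B)


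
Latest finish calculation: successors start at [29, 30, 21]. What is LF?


LF = min of all successor start times
Successors start at: [29, 30, 21]
LF = min(29, 30, 21)
= 21


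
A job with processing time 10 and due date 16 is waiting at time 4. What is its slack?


Slack = due - current_time - processing
= 16 - 4 - 10
= 2


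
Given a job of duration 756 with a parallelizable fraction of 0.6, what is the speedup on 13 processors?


Amdahl's law: T_p = T × ((1-p) + p/N)
= 756 × ((1-0.6) + 0.6/13)
= 756 × (0.40 + 0.0462)
= 756 × 0.4462
= 337.29
Speedup = 756/337.29
= 2.24×


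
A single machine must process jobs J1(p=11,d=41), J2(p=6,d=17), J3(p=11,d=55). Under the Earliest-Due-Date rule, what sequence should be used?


EDD: sort by earliest due date
  J2: d=17, p=6
  J1: d=41, p=11
  J3: d=55, p=11
Order: J2 → J1 → J3


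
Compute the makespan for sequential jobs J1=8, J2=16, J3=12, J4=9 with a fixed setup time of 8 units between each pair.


Makespan = Σ processing + (n-1) × setup
= (8 + 16 + 12 + 9) + (4-1)×8
= 45 + 24
= 69 time units


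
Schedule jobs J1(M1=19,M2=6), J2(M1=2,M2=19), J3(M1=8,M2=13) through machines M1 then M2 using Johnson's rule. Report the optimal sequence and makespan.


Johnson's rule:
Group 1 (M1≤M2, sort by M1): ['J2', 'J3']
Group 2 (M1>M2, sort desc M2): ['J1']
Sequence: J2 → J3 → J1
Makespan calculation:
  J2: M1 done=2, M2 done=21
  J3: M1 done=10, M2 done=34
  J1: M1 done=29, M2 done=40
= Sequence: J2 → J3 → J1, Makespan: 40


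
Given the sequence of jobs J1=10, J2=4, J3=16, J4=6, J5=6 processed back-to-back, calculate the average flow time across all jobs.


Completion times:
  J1: completes at 10
  J2: completes at 14
  J3: completes at 30
  J4: completes at 36
  J5: completes at 42
Sum = 132
Average = 132/5
= 26.40


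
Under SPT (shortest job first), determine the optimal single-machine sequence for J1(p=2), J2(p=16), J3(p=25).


SPT: sort by shortest processing time
  J1: p=2
  J2: p=16
  J3: p=25
Order: J1 → J2 → J3


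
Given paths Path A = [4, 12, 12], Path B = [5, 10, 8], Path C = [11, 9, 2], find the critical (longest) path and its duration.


Path A: 4 + 12 + 12 = 28
Path B: 5 + 10 + 8 = 23
Path C: 11 + 9 + 2 = 22
Critical path = longest = max(28, 23, 22)
= 28 (Path A)


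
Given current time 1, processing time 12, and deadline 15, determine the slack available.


Slack = due - current_time - processing
= 15 - 1 - 12
= 2


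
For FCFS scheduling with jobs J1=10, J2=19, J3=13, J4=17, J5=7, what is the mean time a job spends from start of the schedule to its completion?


Completion times:
  J1: completes at 10
  J2: completes at 29
  J3: completes at 42
  J4: completes at 59
  J5: completes at 66
Sum = 206
Average = 206/5
= 41.20


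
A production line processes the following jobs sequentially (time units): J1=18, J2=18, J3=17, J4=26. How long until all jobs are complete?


Sequential makespan: sum all processing times
= 18 + 18 + 17 + 26
= 79 time units


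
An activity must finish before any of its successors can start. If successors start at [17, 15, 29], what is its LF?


LF = min of all successor start times
Successors start at: [17, 15, 29]
LF = min(17, 15, 29)
= 15


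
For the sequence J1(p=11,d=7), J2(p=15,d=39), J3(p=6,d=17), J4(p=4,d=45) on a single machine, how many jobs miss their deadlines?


Completion vs due date:
  J1: C=11, d=7 → TARDY
  J2: C=26, d=39 → on time
  J3: C=32, d=17 → TARDY
  J4: C=36, d=45 → on time
Tardy jobs: J1, J3
Count = 2


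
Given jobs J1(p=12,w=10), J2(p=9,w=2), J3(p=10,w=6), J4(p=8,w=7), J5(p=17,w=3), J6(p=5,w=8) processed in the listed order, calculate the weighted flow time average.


Completion times:
  J1: C=12, w×C=10×12=120
  J2: C=21, w×C=2×21=42
  J3: C=31, w×C=6×31=186
  J4: C=39, w×C=7×39=273
  J5: C=56, w×C=3×56=168
  J6: C=61, w×C=8×61=488
Sum w×C = 1277
Sum w = 36
Weighted avg = 1277/36
= 35.47


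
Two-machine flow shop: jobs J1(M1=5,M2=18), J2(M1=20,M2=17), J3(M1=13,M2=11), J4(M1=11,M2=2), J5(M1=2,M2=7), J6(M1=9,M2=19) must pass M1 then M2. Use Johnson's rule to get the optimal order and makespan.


Johnson's rule:
Group 1 (M1≤M2, sort by M1): ['J5', 'J1', 'J6']
Group 2 (M1>M2, sort desc M2): ['J2', 'J3', 'J4']
Sequence: J5 → J1 → J6 → J2 → J3 → J4
Makespan calculation:
  J5: M1 done=2, M2 done=9
  J1: M1 done=7, M2 done=27
  J6: M1 done=16, M2 done=46
  J2: M1 done=36, M2 done=63
  J3: M1 done=49, M2 done=74
  J4: M1 done=60, M2 done=76
= Sequence: J5 → J1 → J6 → J2 → J3 → J4, Makespan: 76


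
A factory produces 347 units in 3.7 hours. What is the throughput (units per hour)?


Throughput = units / time
= 347 / 3.7
= 93.8 units/hour


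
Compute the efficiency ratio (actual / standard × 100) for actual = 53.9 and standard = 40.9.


Efficiency = (actual / standard) × 100
= (53.9 / 40.9) × 100
= 131.8%


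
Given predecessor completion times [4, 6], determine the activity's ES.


ES = max of all predecessor completion times
Predecessors: [4, 6]
ES = max(4, 6)
= 6


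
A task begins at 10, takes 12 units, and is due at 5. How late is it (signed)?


Completion = 10 + 12 = 22
Lateness = C - d = 22 - 5
= 17


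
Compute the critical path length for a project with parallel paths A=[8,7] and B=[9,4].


Path A: 8 + 7 = 15
Path B: 9 + 4 = 13
Critical path = longest = max(15, 13)
= 15 (Path A)


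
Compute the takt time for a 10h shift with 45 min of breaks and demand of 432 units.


Available = 10×60 - 45 = 555 min
Takt time = 555 / 432
= 1.28 min/unit


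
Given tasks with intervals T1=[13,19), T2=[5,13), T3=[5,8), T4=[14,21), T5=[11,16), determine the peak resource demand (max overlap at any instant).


Check each time point for overlaps:
  t=14: 3 tasks active (T1, T4, T5)
Max concurrent = 3


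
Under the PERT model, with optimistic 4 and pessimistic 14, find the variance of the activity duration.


σ² = ((p - o) / 6)² = (p - o)² / 36
= (14 - 4)² / 36
= 10² / 36
= 100 / 36
= 2.7778


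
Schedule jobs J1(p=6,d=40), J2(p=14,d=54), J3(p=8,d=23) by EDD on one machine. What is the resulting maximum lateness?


EDD order: J3 → J1 → J2
Completion and lateness:
  J3: C=8, d=23, L=8-23=-15
  J1: C=14, d=40, L=14-40=-26
  J2: C=28, d=54, L=28-54=-26
Lmax = max(-15, -26, -26)
= -15


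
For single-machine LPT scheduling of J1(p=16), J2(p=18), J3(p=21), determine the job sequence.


LPT: sort by longest processing time first
  J3: p=21
  J2: p=18
  J1: p=16
Order: J3 → J2 → J1


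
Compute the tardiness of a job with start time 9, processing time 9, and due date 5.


Completion = start + processing = 9 + 9 = 18
Tardiness = max(0, C - d) = max(0, 18 - 5)
= max(0, 13)
= 13


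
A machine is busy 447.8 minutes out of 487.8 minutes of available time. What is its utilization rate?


Utilization = busy / total × 100
= 447.8 / 487.8 × 100
= 91.8%


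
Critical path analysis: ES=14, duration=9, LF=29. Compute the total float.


EF = ES + duration = 14 + 9 = 23
LS = LF - duration = 29 - 9 = 20
Total Float = LF - EF = 29 - 23
(or LS - ES = 20 - 14)
= 6


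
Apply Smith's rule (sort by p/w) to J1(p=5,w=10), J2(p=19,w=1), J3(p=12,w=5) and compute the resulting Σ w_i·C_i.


WSPT order (by p/w): J1 → J3 → J2
  J1: C=5, w·C=10×5=50
  J3: C=17, w·C=5×17=85
  J2: C=36, w·C=1×36=36
Σ w·C = 171
= 171


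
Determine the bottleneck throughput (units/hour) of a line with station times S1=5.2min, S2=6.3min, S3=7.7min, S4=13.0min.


Bottleneck = longest station time
Station times: [5.2, 6.3, 7.7, 13.0]
Max = 13.0 min
Rate = 60 / 13.0
= 4.62 units/hour (bottleneck: 13.0min)


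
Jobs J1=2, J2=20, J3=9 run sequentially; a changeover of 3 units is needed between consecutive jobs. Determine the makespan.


Makespan = Σ processing + (n-1) × setup
= (2 + 20 + 9) + (3-1)×3
= 31 + 6
= 37 time units


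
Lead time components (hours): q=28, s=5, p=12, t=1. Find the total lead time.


Lead time = queue + setup + processing + transit
= 28 + 5 + 12 + 1
= 46 hours


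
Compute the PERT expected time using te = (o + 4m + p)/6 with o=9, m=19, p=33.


te = (o + 4m + p) / 6
= (9 + 4×19 + 33) / 6
= (9 + 76 + 33) / 6
= 118 / 6
= 19.67


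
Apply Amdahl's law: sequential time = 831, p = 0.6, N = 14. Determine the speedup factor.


Amdahl's law: T_p = T × ((1-p) + p/N)
= 831 × ((1-0.6) + 0.6/14)
= 831 × (0.40 + 0.0429)
= 831 × 0.4429
= 368.01
Speedup = 831/368.01
= 2.26×


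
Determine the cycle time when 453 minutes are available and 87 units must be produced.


Cycle time = available time / demand
= 453 / 87
= 5.21 min/unit


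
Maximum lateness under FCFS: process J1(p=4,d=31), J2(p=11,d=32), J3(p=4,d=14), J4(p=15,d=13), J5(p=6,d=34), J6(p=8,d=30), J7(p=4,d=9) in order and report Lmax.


Lateness per job (L = C - d):
  J1: C=4, d=31, L=-27
  J2: C=15, d=32, L=-17
  J3: C=19, d=14, L=5
  J4: C=34, d=13, L=21
  J5: C=40, d=34, L=6
  J6: C=48, d=30, L=18
  J7: C=52, d=9, L=43
Lmax = max(-27, -17, 5, 21, 6, 18, 43)
= 43


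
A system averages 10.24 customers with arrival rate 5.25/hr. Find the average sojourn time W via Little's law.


Little's law: L = λW → W = L / λ
= 10.24 / 5.25
= 1.95 hours


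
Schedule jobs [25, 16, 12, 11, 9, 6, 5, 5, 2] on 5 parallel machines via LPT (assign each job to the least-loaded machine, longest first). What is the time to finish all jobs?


Jobs (LPT sorted): [25, 16, 12, 11, 9, 6, 5, 5, 2]
Machines: 5
  J=25 → Machine 1 (load: 0+25=25)
  J=16 → Machine 2 (load: 0+16=16)
  J=12 → Machine 3 (load: 0+12=12)
  J=11 → Machine 4 (load: 0+11=11)
  J=9 → Machine 5 (load: 0+9=9)
  J=6 → Machine 5 (load: 9+6=15)
  J=5 → Machine 4 (load: 11+5=16)
  J=5 → Machine 3 (load: 12+5=17)
  J=2 → Machine 5 (load: 15+2=17)
Machine loads: [25, 16, 17, 16, 17]
Makespan = max = 25 time units


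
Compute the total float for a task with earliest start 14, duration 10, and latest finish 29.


EF = ES + duration = 14 + 10 = 24
LS = LF - duration = 29 - 10 = 19
Total Float = LF - EF = 29 - 24
(or LS - ES = 19 - 14)
= 5


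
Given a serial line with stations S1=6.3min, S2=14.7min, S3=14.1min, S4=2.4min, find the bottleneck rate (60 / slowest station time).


Bottleneck = longest station time
Station times: [6.3, 14.7, 14.1, 2.4]
Max = 14.7 min
Rate = 60 / 14.7
= 4.08 units/hour (bottleneck: 14.7min)


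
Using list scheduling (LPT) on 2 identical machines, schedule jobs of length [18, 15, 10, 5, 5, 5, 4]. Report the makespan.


Jobs (LPT sorted): [18, 15, 10, 5, 5, 5, 4]
Machines: 2
  J=18 → Machine 1 (load: 0+18=18)
  J=15 → Machine 2 (load: 0+15=15)
  J=10 → Machine 2 (load: 15+10=25)
  J=5 → Machine 1 (load: 18+5=23)
  J=5 → Machine 1 (load: 23+5=28)
  J=5 → Machine 2 (load: 25+5=30)
  J=4 → Machine 1 (load: 28+4=32)
Machine loads: [32, 30]
Makespan = max = 32 time units


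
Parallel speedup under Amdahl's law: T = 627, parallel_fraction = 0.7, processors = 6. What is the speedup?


Amdahl's law: T_p = T × ((1-p) + p/N)
= 627 × ((1-0.7) + 0.7/6)
= 627 × (0.30 + 0.1167)
= 627 × 0.4167
= 261.25
Speedup = 627/261.25
= 2.40×


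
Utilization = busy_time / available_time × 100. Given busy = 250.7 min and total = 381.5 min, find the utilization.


Utilization = busy / total × 100
= 250.7 / 381.5 × 100
= 65.7%


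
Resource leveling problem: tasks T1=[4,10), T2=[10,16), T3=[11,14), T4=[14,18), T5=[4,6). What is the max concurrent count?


Check each time point for overlaps:
  t=4: 2 tasks active (T1, T5)
Max concurrent = 2


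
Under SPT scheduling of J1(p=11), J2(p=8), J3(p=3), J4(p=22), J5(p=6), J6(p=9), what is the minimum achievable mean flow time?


SPT order: J3 → J5 → J2 → J6 → J1 → J4
Completion times:
  J3: C=3
  J5: C=9
  J2: C=17
  J6: C=26
  J1: C=37
  J4: C=59
Sum = 151, n = 6
Mean flow = 151/6
= 25.17


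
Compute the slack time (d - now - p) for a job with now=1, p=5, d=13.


Slack = due - current_time - processing
= 13 - 1 - 5
= 7


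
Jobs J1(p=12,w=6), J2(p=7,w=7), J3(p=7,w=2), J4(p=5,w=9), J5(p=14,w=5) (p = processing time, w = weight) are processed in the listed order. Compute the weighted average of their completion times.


Completion times:
  J1: C=12, w×C=6×12=72
  J2: C=19, w×C=7×19=133
  J3: C=26, w×C=2×26=52
  J4: C=31, w×C=9×31=279
  J5: C=45, w×C=5×45=225
Sum w×C = 761
Sum w = 29
Weighted avg = 761/29
= 26.24


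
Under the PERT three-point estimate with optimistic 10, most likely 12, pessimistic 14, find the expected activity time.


te = (o + 4m + p) / 6
= (10 + 4×12 + 14) / 6
= (10 + 48 + 14) / 6
= 72 / 6
= 12.00


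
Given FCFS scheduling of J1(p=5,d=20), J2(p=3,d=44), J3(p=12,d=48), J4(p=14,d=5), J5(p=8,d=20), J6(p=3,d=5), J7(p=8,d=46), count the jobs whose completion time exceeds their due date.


Completion vs due date:
  J1: C=5, d=20 → on time
  J2: C=8, d=44 → on time
  J3: C=20, d=48 → on time
  J4: C=34, d=5 → TARDY
  J5: C=42, d=20 → TARDY
  J6: C=45, d=5 → TARDY
  J7: C=53, d=46 → TARDY
Tardy jobs: J4, J5, J6, J7
Count = 4


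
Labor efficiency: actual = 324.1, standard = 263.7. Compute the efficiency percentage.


Efficiency = (actual / standard) × 100
= (324.1 / 263.7) × 100
= 122.9%


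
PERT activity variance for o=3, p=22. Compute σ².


σ² = ((p - o) / 6)² = (p - o)² / 36
= (22 - 3)² / 36
= 19² / 36
= 361 / 36
= 10.0278


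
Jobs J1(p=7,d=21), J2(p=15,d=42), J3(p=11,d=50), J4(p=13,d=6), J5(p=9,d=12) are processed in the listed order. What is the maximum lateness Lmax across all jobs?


Lateness per job (L = C - d):
  J1: C=7, d=21, L=-14
  J2: C=22, d=42, L=-20
  J3: C=33, d=50, L=-17
  J4: C=46, d=6, L=40
  J5: C=55, d=12, L=43
Lmax = max(-14, -20, -17, 40, 43)
= 43


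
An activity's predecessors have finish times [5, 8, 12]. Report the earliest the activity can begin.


ES = max of all predecessor completion times
Predecessors: [5, 8, 12]
ES = max(5, 8, 12)
= 12


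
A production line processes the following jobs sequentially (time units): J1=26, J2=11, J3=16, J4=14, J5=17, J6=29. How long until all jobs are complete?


Sequential makespan: sum all processing times
= 26 + 11 + 16 + 14 + 17 + 29
= 113 time units


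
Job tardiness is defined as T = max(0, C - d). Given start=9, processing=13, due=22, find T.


Completion = start + processing = 9 + 13 = 22
Tardiness = max(0, C - d) = max(0, 22 - 22)
= max(0, 0)
= 0


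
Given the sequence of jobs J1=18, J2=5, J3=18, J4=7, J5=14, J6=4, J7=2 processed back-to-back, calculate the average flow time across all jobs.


Completion times:
  J1: completes at 18
  J2: completes at 23
  J3: completes at 41
  J4: completes at 48
  J5: completes at 62
  J6: completes at 66
  J7: completes at 68
Sum = 326
Average = 326/7
= 46.57


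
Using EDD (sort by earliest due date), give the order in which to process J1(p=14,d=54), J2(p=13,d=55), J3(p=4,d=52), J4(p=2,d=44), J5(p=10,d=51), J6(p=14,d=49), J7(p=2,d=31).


EDD: sort by earliest due date
  J7: d=31, p=2
  J4: d=44, p=2
  J6: d=49, p=14
  J5: d=51, p=10
  J3: d=52, p=4
  J1: d=54, p=14
  J2: d=55, p=13
Order: J7 → J4 → J6 → J5 → J3 → J1 → J2


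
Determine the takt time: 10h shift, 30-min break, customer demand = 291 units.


Available = 10×60 - 30 = 570 min
Takt time = 570 / 291
= 1.96 min/unit


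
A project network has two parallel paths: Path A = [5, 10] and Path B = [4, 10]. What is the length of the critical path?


Path A: 5 + 10 = 15
Path B: 4 + 10 = 14
Critical path = longest = max(15, 14)
= 15 (Path A)


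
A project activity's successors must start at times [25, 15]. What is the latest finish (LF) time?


LF = min of all successor start times
Successors start at: [25, 15]
LF = min(25, 15)
= 15


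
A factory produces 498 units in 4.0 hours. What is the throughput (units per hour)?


Throughput = units / time
= 498 / 4.0
= 124.5 units/hour


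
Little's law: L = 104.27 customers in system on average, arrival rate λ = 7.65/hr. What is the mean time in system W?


Little's law: L = λW → W = L / λ
= 104.27 / 7.65
= 13.63 hours


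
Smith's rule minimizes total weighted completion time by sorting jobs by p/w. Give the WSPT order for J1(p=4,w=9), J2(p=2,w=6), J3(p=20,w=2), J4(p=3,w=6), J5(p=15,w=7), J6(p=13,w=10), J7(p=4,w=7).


WSPT (Smith's rule): sort by p/w ascending
  J2: p/w = 2/6 = 0.333
  J1: p/w = 4/9 = 0.444
  J4: p/w = 3/6 = 0.500
  J7: p/w = 4/7 = 0.571
  J6: p/w = 13/10 = 1.300
  J5: p/w = 15/7 = 2.143
  J3: p/w = 20/2 = 10.000
Order: J2 → J1 → J4 → J7 → J6 → J5 → J3


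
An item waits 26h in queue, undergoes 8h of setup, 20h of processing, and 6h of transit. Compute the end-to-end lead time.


Lead time = queue + setup + processing + transit
= 26 + 8 + 20 + 6
= 60 hours


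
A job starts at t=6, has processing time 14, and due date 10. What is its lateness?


Completion = 6 + 14 = 20
Lateness = C - d = 20 - 10
= 10


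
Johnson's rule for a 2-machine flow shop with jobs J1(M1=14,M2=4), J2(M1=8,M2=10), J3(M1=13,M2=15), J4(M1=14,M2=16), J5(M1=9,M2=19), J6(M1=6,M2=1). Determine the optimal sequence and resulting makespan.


Johnson's rule:
Group 1 (M1≤M2, sort by M1): ['J2', 'J5', 'J3', 'J4']
Group 2 (M1>M2, sort desc M2): ['J1', 'J6']
Sequence: J2 → J5 → J3 → J4 → J1 → J6
Makespan calculation:
  J2: M1 done=8, M2 done=18
  J5: M1 done=17, M2 done=37
  J3: M1 done=30, M2 done=52
  J4: M1 done=44, M2 done=68
  J1: M1 done=58, M2 done=72
  J6: M1 done=64, M2 done=73
= Sequence: J2 → J5 → J3 → J4 → J1 → J6, Makespan: 73


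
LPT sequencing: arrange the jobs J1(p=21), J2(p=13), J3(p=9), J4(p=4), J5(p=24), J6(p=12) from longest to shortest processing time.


LPT: sort by longest processing time first
  J5: p=24
  J1: p=21
  J2: p=13
  J6: p=12
  J3: p=9
  J4: p=4
Order: J5 → J1 → J2 → J6 → J3 → J4


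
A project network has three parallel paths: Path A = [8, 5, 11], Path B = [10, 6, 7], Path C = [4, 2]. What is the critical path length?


Path A: 8 + 5 + 11 = 24
Path B: 10 + 6 + 7 = 23
Path C: 4 + 2 = 6
Critical path = longest = max(24, 23, 6)
= 24 (Path A)


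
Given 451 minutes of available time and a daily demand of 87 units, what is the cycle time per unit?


Cycle time = available time / demand
= 451 / 87
= 5.18 min/unit


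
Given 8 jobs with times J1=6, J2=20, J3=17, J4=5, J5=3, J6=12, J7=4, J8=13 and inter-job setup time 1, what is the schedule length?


Makespan = Σ processing + (n-1) × setup
= (6 + 20 + 17 + 5 + 3 + 12 + 4 + 13) + (8-1)×1
= 80 + 7
= 87 time units


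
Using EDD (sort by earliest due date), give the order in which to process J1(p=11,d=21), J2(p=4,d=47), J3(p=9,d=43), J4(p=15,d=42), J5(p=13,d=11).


EDD: sort by earliest due date
  J5: d=11, p=13
  J1: d=21, p=11
  J4: d=42, p=15
  J3: d=43, p=9
  J2: d=47, p=4
Order: J5 → J1 → J4 → J3 → J2


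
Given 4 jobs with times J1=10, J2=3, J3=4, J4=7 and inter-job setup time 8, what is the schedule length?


Makespan = Σ processing + (n-1) × setup
= (10 + 3 + 4 + 7) + (4-1)×8
= 24 + 24
= 48 time units


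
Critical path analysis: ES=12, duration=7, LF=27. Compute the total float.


EF = ES + duration = 12 + 7 = 19
LS = LF - duration = 27 - 7 = 20
Total Float = LF - EF = 27 - 19
(or LS - ES = 20 - 12)
= 8


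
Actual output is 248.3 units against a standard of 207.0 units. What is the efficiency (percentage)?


Efficiency = (actual / standard) × 100
= (248.3 / 207.0) × 100
= 120.0%


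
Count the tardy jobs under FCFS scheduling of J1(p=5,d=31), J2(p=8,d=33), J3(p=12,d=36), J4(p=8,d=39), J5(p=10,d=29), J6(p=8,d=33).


Completion vs due date:
  J1: C=5, d=31 → on time
  J2: C=13, d=33 → on time
  J3: C=25, d=36 → on time
  J4: C=33, d=39 → on time
  J5: C=43, d=29 → TARDY
  J6: C=51, d=33 → TARDY
Tardy jobs: J5, J6
Count = 2


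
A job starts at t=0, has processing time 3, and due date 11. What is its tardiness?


Completion = start + processing = 0 + 3 = 3
Tardiness = max(0, C - d) = max(0, 3 - 11)
= max(0, -8)
= 0


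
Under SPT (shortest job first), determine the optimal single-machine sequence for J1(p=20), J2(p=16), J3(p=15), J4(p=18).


SPT: sort by shortest processing time
  J3: p=15
  J2: p=16
  J4: p=18
  J1: p=20
Order: J3 → J2 → J4 → J1


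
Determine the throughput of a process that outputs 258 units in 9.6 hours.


Throughput = units / time
= 258 / 9.6
= 26.9 units/hour


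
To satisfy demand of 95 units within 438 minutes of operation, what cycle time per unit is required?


Cycle time = available time / demand
= 438 / 95
= 4.61 min/unit


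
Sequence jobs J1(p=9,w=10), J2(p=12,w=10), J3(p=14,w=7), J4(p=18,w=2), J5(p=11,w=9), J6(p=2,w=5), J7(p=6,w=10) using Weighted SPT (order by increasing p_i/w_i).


WSPT (Smith's rule): sort by p/w ascending
  J6: p/w = 2/5 = 0.400
  J7: p/w = 6/10 = 0.600
  J1: p/w = 9/10 = 0.900
  J2: p/w = 12/10 = 1.200
  J5: p/w = 11/9 = 1.222
  J3: p/w = 14/7 = 2.000
  J4: p/w = 18/2 = 9.000
Order: J6 → J7 → J1 → J2 → J5 → J3 → J4


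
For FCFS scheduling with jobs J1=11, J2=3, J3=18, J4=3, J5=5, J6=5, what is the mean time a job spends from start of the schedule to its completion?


Completion times:
  J1: completes at 11
  J2: completes at 14
  J3: completes at 32
  J4: completes at 35
  J5: completes at 40
  J6: completes at 45
Sum = 177
Average = 177/6
= 29.50


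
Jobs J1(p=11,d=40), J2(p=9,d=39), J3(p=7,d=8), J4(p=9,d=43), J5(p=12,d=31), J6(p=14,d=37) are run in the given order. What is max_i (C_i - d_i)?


Lateness per job (L = C - d):
  J1: C=11, d=40, L=-29
  J2: C=20, d=39, L=-19
  J3: C=27, d=8, L=19
  J4: C=36, d=43, L=-7
  J5: C=48, d=31, L=17
  J6: C=62, d=37, L=25
Lmax = max(-29, -19, 19, -7, 17, 25)
= 25


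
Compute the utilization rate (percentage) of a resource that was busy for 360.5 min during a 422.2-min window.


Utilization = busy / total × 100
= 360.5 / 422.2 × 100
= 85.4%


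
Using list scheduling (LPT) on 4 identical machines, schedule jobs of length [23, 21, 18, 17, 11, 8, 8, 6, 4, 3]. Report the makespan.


Jobs (LPT sorted): [23, 21, 18, 17, 11, 8, 8, 6, 4, 3]
Machines: 4
  J=23 → Machine 1 (load: 0+23=23)
  J=21 → Machine 2 (load: 0+21=21)
  J=18 → Machine 3 (load: 0+18=18)
  J=17 → Machine 4 (load: 0+17=17)
  J=11 → Machine 4 (load: 17+11=28)
  J=8 → Machine 3 (load: 18+8=26)
  J=8 → Machine 2 (load: 21+8=29)
  J=6 → Machine 1 (load: 23+6=29)
  J=4 → Machine 3 (load: 26+4=30)
  J=3 → Machine 4 (load: 28+3=31)
Machine loads: [29, 29, 30, 31]
Makespan = max = 31 time units


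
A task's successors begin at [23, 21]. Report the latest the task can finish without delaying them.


LF = min of all successor start times
Successors start at: [23, 21]
LF = min(23, 21)
= 21


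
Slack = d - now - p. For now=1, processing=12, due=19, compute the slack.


Slack = due - current_time - processing
= 19 - 1 - 12
= 6


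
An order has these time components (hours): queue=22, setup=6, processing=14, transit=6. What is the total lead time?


Lead time = queue + setup + processing + transit
= 22 + 6 + 14 + 6
= 48 hours


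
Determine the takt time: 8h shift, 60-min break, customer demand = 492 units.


Available = 8×60 - 60 = 420 min
Takt time = 420 / 492
= 0.85 min/unit


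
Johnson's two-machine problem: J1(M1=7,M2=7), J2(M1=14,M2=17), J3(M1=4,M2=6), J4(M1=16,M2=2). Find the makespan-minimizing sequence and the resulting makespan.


Johnson's rule:
Group 1 (M1≤M2, sort by M1): ['J3', 'J1', 'J2']
Group 2 (M1>M2, sort desc M2): ['J4']
Sequence: J3 → J1 → J2 → J4
Makespan calculation:
  J3: M1 done=4, M2 done=10
  J1: M1 done=11, M2 done=18
  J2: M1 done=25, M2 done=42
  J4: M1 done=41, M2 done=44
= Sequence: J3 → J1 → J2 → J4, Makespan: 44


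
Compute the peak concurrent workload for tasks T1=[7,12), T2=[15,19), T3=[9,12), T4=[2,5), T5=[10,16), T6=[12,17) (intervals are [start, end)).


Check each time point for overlaps:
  t=10: 3 tasks active (T1, T3, T5)
Max concurrent = 3


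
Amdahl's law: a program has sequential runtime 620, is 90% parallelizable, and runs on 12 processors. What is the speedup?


Amdahl's law: T_p = T × ((1-p) + p/N)
= 620 × ((1-0.9) + 0.9/12)
= 620 × (0.10 + 0.0750)
= 620 × 0.1750
= 108.50
Speedup = 620/108.50
= 5.71×


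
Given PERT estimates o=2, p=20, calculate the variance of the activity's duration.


σ² = ((p - o) / 6)² = (p - o)² / 36
= (20 - 2)² / 36
= 18² / 36
= 324 / 36
= 9.0000


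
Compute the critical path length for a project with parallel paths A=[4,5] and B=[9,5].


Path A: 4 + 5 = 9
Path B: 9 + 5 = 14
Critical path = longest = max(9, 14)
= 14 (Path B)


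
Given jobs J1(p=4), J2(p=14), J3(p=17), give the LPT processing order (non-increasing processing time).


LPT: sort by longest processing time first
  J3: p=17
  J2: p=14
  J1: p=4
Order: J3 → J2 → J1


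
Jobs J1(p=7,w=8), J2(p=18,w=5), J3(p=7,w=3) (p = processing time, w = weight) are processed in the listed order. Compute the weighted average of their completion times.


Completion times:
  J1: C=7, w×C=8×7=56
  J2: C=25, w×C=5×25=125
  J3: C=32, w×C=3×32=96
Sum w×C = 277
Sum w = 16
Weighted avg = 277/16
= 17.31


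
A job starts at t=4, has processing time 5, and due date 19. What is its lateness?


Completion = 4 + 5 = 9
Lateness = C - d = 9 - 19
= -10


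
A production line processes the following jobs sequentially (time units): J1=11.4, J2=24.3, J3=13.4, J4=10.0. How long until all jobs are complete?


Sequential makespan: sum all processing times
= 11.4 + 24.3 + 13.4 + 10.0
= 59.1 time units


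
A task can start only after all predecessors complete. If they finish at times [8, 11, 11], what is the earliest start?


ES = max of all predecessor completion times
Predecessors: [8, 11, 11]
ES = max(8, 11, 11)
= 11


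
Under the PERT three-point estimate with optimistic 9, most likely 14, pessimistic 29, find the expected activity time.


te = (o + 4m + p) / 6
= (9 + 4×14 + 29) / 6
= (9 + 56 + 29) / 6
= 94 / 6
= 15.67


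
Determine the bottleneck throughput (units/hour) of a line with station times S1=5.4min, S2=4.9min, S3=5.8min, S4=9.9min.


Bottleneck = longest station time
Station times: [5.4, 4.9, 5.8, 9.9]
Max = 9.9 min
Rate = 60 / 9.9
= 6.06 units/hour (bottleneck: 9.9min)


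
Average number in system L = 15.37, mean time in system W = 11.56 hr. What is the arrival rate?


Little's law: L = λW → λ = L / W
= 15.37 / 11.56
= 1.33 per hour


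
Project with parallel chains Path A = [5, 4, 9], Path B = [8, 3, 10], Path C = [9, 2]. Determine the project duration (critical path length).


Path A: 5 + 4 + 9 = 18
Path B: 8 + 3 + 10 = 21
Path C: 9 + 2 = 11
Critical path = longest = max(18, 21, 11)
= 21 (Path B)


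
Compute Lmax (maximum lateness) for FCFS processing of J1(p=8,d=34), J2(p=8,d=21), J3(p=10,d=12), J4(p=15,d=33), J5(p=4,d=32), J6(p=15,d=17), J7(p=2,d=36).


Lateness per job (L = C - d):
  J1: C=8, d=34, L=-26
  J2: C=16, d=21, L=-5
  J3: C=26, d=12, L=14
  J4: C=41, d=33, L=8
  J5: C=45, d=32, L=13
  J6: C=60, d=17, L=43
  J7: C=62, d=36, L=26
Lmax = max(-26, -5, 14, 8, 13, 43, 26)
= 43


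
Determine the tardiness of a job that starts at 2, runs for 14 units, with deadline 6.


Completion = start + processing = 2 + 14 = 16
Tardiness = max(0, C - d) = max(0, 16 - 6)
= max(0, 10)
= 10


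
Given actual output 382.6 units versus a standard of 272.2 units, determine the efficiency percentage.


Efficiency = (actual / standard) × 100
= (382.6 / 272.2) × 100
= 140.6%


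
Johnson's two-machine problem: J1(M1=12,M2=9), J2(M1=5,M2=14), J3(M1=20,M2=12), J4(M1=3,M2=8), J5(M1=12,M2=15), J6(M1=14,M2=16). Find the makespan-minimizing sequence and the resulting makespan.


Johnson's rule:
Group 1 (M1≤M2, sort by M1): ['J4', 'J2', 'J5', 'J6']
Group 2 (M1>M2, sort desc M2): ['J3', 'J1']
Sequence: J4 → J2 → J5 → J6 → J3 → J1
Makespan calculation:
  J4: M1 done=3, M2 done=11
  J2: M1 done=8, M2 done=25
  J5: M1 done=20, M2 done=40
  J6: M1 done=34, M2 done=56
  J3: M1 done=54, M2 done=68
  J1: M1 done=66, M2 done=77
= Sequence: J4 → J2 → J5 → J6 → J3 → J1, Makespan: 77


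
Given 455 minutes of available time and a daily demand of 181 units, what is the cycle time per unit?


Cycle time = available time / demand
= 455 / 181
= 2.51 min/unit


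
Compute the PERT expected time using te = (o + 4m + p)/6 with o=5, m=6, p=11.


te = (o + 4m + p) / 6
= (5 + 4×6 + 11) / 6
= (5 + 24 + 11) / 6
= 40 / 6
= 6.67


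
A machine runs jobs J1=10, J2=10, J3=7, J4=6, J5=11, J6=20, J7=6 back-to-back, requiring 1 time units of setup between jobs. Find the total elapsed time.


Makespan = Σ processing + (n-1) × setup
= (10 + 10 + 7 + 6 + 11 + 20 + 6) + (7-1)×1
= 70 + 6
= 76 time units


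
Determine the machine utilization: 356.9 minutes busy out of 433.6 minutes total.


Utilization = busy / total × 100
= 356.9 / 433.6 × 100
= 82.3%


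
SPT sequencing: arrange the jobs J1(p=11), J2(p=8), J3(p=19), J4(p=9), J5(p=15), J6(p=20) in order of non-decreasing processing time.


SPT: sort by shortest processing time
  J2: p=8
  J4: p=9
  J1: p=11
  J5: p=15
  J3: p=19
  J6: p=20
Order: J2 → J4 → J1 → J5 → J3 → J6


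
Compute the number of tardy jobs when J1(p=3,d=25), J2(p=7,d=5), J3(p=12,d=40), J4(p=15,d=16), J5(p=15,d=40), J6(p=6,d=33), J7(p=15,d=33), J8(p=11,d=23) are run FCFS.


Completion vs due date:
  J1: C=3, d=25 → on time
  J2: C=10, d=5 → TARDY
  J3: C=22, d=40 → on time
  J4: C=37, d=16 → TARDY
  J5: C=52, d=40 → TARDY
  J6: C=58, d=33 → TARDY
  J7: C=73, d=33 → TARDY
  J8: C=84, d=23 → TARDY
Tardy jobs: J2, J4, J5, J6, J7, J8
Count = 6


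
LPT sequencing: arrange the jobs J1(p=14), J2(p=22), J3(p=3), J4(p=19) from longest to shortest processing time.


LPT: sort by longest processing time first
  J2: p=22
  J4: p=19
  J1: p=14
  J3: p=3
Order: J2 → J4 → J1 → J3


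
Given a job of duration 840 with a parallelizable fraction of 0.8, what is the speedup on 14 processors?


Amdahl's law: T_p = T × ((1-p) + p/N)
= 840 × ((1-0.8) + 0.8/14)
= 840 × (0.20 + 0.0571)
= 840 × 0.2571
= 216.00
Speedup = 840/216.00
= 3.89×


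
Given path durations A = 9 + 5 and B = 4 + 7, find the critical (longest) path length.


Path A: 9 + 5 = 14
Path B: 4 + 7 = 11
Critical path = longest = max(14, 11)
= 14 (Path A)


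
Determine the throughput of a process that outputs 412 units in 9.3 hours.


Throughput = units / time
= 412 / 9.3
= 44.3 units/hour


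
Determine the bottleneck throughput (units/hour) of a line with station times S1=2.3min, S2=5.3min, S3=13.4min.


Bottleneck = longest station time
Station times: [2.3, 5.3, 13.4]
Max = 13.4 min
Rate = 60 / 13.4
= 4.48 units/hour (bottleneck: 13.4min)


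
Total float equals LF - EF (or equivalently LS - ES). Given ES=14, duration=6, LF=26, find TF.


EF = ES + duration = 14 + 6 = 20
LS = LF - duration = 26 - 6 = 20
Total Float = LF - EF = 26 - 20
(or LS - ES = 20 - 14)
= 6
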